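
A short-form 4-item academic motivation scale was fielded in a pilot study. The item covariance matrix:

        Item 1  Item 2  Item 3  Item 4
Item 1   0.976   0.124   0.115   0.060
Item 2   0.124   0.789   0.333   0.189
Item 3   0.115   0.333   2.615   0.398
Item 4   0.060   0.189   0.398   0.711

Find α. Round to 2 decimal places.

Σσᵢ² = 0.976 + 0.789 + 2.615 + 0.711 = 5.091
Sum of off-diagonal covariances = 1.219
Var(T) = 5.091 + 2 × 1.219 = 7.529
α = (k/(k−1))·(1 − Σσᵢ²/Var(T)) = (4/3)·(1 − 5.091/7.529) = 0.43

α = 0.43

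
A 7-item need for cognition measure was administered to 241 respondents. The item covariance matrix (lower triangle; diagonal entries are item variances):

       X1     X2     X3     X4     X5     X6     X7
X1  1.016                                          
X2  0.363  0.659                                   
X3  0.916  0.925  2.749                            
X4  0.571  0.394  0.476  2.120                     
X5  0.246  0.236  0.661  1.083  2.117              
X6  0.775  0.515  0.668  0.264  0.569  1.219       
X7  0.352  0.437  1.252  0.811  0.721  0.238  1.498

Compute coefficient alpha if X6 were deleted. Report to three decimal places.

coefficient alpha = 0.780

Remaining items: X1, X2, X3, X4, X5, X7 (k = 6).
Σσ²ᵢ = 1.016 + 0.659 + 2.749 + 2.120 + 2.117 + 1.498 = 10.159
total variance = 10.159 + 2 × 9.444 = 29.047
α (item deleted) = (6/5)·(1 − 10.159/29.047) = 0.780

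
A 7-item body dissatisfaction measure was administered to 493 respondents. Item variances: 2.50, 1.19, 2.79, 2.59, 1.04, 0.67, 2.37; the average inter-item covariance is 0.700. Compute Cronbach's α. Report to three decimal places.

sum of item variances = 2.50 + 1.19 + 2.79 + 2.59 + 1.04 + 0.67 + 2.37 = 13.15
Sum of the 21 distinct covariances = 21 × 0.700 = 14.700
σ²_T = sum of item variances + 2·Σcov = 13.15 + 2 × 14.700 = 42.550
α = (7/6)·(1 − 13.15/42.550) = 0.806

Cronbach's α = 0.806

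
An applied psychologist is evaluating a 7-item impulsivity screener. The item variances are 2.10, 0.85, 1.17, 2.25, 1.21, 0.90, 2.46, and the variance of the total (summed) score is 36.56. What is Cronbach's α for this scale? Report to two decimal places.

α = 0.82

Σσᵢ² = 2.10 + 0.85 + 1.17 + 2.25 + 1.21 + 0.90 + 2.46 = 10.94
α = (k/(k−1))·(1 − Σσᵢ²/σ²_total) = (7/6)·(1 − 10.94/36.56) = 0.82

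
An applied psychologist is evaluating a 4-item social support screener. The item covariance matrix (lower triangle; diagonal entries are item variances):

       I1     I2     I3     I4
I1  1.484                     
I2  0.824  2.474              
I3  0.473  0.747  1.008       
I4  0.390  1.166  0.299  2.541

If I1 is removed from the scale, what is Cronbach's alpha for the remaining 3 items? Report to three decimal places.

Cronbach's alpha = 0.635

Remaining items: I2, I3, I4 (k = 3).
Σσ²ᵢ = 2.474 + 1.008 + 2.541 = 6.023
σ²_total = 6.023 + 2 × 2.212 = 10.447
α (item deleted) = (3/2)·(1 − 6.023/10.447) = 0.635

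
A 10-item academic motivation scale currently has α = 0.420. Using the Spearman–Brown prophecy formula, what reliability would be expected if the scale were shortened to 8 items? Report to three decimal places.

predicted reliability = 0.367

Length factor m = 8/10 = 0.8000
α' = m·α / (1 − (1−m)·α)
   = 8/10 × 0.420 / (1 − (1 − 8/10) × 0.420)
   = 0.3360 / 0.9160 = 0.367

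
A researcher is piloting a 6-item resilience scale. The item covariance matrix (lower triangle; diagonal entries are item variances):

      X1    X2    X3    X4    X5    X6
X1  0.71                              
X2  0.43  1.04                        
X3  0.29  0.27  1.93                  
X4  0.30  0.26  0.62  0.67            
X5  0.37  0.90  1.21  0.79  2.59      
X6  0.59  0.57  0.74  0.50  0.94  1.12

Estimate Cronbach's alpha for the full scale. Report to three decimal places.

α = 0.822

Σσᵢ² = 0.71 + 1.04 + 1.93 + 0.67 + 2.59 + 1.12 = 8.06
Σ_{i<j} σ_ij = 8.78
total variance = 8.06 + 2 × 8.78 = 25.62
α = (k/(k−1))·(1 − Σσᵢ²/total variance) = (6/5)·(1 − 8.06/25.62) = 0.822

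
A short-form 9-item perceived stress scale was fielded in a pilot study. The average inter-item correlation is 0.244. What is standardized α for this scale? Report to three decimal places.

Standardized α = k·r̄ / (1 + (k−1)·r̄) = 9 × 0.244 / (1 + 8 × 0.244)
  = 2.1960 / 2.9520 = 0.744

standardized α = 0.744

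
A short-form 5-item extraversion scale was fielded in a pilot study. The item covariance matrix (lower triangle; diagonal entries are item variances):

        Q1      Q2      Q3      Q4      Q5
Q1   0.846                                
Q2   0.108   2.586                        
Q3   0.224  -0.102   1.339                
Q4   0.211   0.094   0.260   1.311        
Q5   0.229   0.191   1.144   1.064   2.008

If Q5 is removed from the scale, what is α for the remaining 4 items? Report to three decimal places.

Remaining items: Q1, Q2, Q3, Q4 (k = 4).
Σσᵢ² = 0.846 + 2.586 + 1.339 + 1.311 = 6.082
σ²_T = 6.082 + 2 × 0.795 = 7.672
α (item deleted) = (4/3)·(1 − 6.082/7.672) = 0.276

α = 0.276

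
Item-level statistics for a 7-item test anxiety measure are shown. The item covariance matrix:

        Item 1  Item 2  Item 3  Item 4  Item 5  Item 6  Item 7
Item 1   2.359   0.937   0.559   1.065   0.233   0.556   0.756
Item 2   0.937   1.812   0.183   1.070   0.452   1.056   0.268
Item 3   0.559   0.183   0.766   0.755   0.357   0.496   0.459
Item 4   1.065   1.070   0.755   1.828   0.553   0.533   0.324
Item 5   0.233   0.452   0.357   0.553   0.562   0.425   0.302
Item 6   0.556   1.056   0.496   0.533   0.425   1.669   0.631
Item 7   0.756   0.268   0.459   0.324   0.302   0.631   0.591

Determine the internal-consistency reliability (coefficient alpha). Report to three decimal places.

α = 0.833

Σσᵢ² = 2.359 + 1.812 + 0.766 + 1.828 + 0.562 + 1.669 + 0.591 = 9.587
Sum of the distinct covariances = 11.970
σ²_T = 9.587 + 2 × 11.970 = 33.527
α = (k/(k−1))·(1 − Σσᵢ²/σ²_T) = (7/6)·(1 − 9.587/33.527) = 0.833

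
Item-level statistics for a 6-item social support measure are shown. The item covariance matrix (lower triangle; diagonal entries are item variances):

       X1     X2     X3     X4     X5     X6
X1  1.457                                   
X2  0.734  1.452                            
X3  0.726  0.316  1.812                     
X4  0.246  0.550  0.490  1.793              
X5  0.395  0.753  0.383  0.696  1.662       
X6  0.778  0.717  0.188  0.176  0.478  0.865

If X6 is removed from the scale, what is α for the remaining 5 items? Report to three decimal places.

Remaining items: X1, X2, X3, X4, X5 (k = 5).
ΣVar(i) = 1.457 + 1.452 + 1.812 + 1.793 + 1.662 = 8.176
Var(T) = 8.176 + 2 × 5.289 = 18.754
α (item deleted) = (5/4)·(1 − 8.176/18.754) = 0.705

α = 0.705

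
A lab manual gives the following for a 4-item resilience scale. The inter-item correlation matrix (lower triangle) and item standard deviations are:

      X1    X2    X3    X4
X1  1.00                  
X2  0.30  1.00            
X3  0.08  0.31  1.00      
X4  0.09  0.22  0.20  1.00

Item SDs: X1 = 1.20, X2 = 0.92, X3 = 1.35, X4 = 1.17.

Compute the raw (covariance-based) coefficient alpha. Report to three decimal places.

coefficient alpha = 0.477

Σσ²ᵢ = 1.20² + 0.92² + 1.35² + 1.17² = 5.4778
Covariances σ_ij = r_ij · s_i · s_j:
  σ(X1,X2) = 0.30 × 1.20 × 0.92 = 0.3312
  σ(X1,X3) = 0.08 × 1.20 × 1.35 = 0.1296
  σ(X1,X4) = 0.09 × 1.20 × 1.17 = 0.1264
  σ(X2,X3) = 0.31 × 0.92 × 1.35 = 0.3850
  σ(X2,X4) = 0.22 × 0.92 × 1.17 = 0.2368
  σ(X3,X4) = 0.20 × 1.35 × 1.17 = 0.3159
σ²_T = Σσ²ᵢ + 2·Σσ_ij = 5.4778 + 2 × 1.5249 = 8.5276
α = (4/3)·(1 − 5.4778/8.5276) = 0.477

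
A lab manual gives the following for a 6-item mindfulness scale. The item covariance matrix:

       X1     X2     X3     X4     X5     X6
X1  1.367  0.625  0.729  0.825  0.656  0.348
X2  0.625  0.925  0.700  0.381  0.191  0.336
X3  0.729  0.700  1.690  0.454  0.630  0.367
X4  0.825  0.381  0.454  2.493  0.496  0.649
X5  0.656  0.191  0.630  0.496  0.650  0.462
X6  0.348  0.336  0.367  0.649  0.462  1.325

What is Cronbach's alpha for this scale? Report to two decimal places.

Cronbach's alpha = 0.78

sum of item variances = 1.367 + 0.925 + 1.690 + 2.493 + 0.650 + 1.325 = 8.450
Sum of off-diagonal covariances = 7.849
σ²_total = 8.450 + 2 × 7.849 = 24.148
α = (k/(k−1))·(1 − sum of item variances/σ²_total) = (6/5)·(1 − 8.450/24.148) = 0.78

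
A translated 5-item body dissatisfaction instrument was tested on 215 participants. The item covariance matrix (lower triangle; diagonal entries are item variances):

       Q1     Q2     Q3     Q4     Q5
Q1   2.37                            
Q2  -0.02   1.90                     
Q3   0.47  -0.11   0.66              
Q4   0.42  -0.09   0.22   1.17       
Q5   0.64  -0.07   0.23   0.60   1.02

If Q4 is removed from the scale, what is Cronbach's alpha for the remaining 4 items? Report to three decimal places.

Remaining items: Q1, Q2, Q3, Q5 (k = 4).
ΣVar(i) = 2.37 + 1.90 + 0.66 + 1.02 = 5.95
σ²_T = 5.95 + 2 × 1.14 = 8.23
α (item deleted) = (4/3)·(1 − 5.95/8.23) = 0.369

α = 0.369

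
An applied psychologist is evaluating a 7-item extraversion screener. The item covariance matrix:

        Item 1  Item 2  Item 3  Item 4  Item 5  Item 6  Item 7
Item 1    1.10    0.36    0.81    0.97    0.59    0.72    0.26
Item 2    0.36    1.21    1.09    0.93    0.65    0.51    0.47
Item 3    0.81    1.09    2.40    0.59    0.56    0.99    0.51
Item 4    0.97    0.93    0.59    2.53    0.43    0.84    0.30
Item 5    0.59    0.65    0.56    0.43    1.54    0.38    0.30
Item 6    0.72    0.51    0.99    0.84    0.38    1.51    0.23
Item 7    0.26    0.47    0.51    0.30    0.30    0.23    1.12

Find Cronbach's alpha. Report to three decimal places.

Cronbach's alpha = 0.801

Σσ²ᵢ = 1.10 + 1.21 + 2.40 + 2.53 + 1.54 + 1.51 + 1.12 = 11.41
Σ_{i<j} σ_ij = 12.49
Var(T) = 11.41 + 2 × 12.49 = 36.39
α = (k/(k−1))·(1 − Σσ²ᵢ/Var(T)) = (7/6)·(1 − 11.41/36.39) = 0.801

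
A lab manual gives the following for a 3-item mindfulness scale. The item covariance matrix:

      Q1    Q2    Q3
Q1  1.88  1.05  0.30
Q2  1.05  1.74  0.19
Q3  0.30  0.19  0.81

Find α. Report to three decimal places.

Σσᵢ² = 1.88 + 1.74 + 0.81 = 4.43
Σ_{i<j} σ_ij = 1.54
σ²_total = 4.43 + 2 × 1.54 = 7.51
α = (k/(k−1))·(1 − Σσᵢ²/σ²_total) = (3/2)·(1 − 4.43/7.51) = 0.615

α = 0.615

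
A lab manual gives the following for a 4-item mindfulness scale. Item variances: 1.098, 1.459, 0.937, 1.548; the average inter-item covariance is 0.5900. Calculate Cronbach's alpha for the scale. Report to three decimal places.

Σσ²ᵢ = 1.098 + 1.459 + 0.937 + 1.548 = 5.042
Sum of the 6 distinct covariances = 6 × 0.5900 = 3.5400
σ²_T = Σσ²ᵢ + 2·Σcov = 5.042 + 2 × 3.5400 = 12.1220
α = (4/3)·(1 − 5.042/12.1220) = 0.779

Cronbach's alpha = 0.779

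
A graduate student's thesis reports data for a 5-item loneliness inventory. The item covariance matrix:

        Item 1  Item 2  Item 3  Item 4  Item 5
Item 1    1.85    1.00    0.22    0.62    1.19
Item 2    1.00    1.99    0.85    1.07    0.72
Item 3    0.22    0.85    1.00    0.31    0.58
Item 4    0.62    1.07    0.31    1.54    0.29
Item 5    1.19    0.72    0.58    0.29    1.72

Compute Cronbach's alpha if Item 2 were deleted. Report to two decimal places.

Remaining items: Item 1, Item 3, Item 4, Item 5 (k = 4).
sum of item variances = 1.85 + 1.00 + 1.54 + 1.72 = 6.11
Var(T) = 6.11 + 2 × 3.21 = 12.53
α (item deleted) = (4/3)·(1 − 6.11/12.53) = 0.68

α = 0.68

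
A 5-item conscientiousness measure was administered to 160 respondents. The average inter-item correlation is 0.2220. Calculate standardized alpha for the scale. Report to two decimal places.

standardized alpha = 0.59

Standardized α = k·r̄ / (1 + (k−1)·r̄) = 5 × 0.2220 / (1 + 4 × 0.2220)
  = 1.1100 / 1.8880 = 0.59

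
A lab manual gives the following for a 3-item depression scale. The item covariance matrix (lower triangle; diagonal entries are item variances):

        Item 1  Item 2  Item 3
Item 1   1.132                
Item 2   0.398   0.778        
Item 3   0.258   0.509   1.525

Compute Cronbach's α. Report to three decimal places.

α = 0.606

ΣVar(i) = 1.132 + 0.778 + 1.525 = 3.435
Sum of the distinct covariances = 1.165
σ²_total = 3.435 + 2 × 1.165 = 5.765
α = (k/(k−1))·(1 − ΣVar(i)/σ²_total) = (3/2)·(1 − 3.435/5.765) = 0.606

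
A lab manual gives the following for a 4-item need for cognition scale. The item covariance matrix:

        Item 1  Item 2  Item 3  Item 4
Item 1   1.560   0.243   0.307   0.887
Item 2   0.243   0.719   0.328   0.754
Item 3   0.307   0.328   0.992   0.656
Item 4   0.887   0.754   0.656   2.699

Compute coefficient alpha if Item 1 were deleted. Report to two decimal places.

coefficient alpha = 0.66

Remaining items: Item 2, Item 3, Item 4 (k = 3).
ΣVar(i) = 0.719 + 0.992 + 2.699 = 4.410
σ²_T = 4.410 + 2 × 1.738 = 7.886
α (item deleted) = (3/2)·(1 − 4.410/7.886) = 0.66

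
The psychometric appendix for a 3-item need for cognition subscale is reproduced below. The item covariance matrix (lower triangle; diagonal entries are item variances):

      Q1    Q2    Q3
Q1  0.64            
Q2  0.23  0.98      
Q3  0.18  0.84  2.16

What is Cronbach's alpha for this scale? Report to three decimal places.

sum of item variances = 0.64 + 0.98 + 2.16 = 3.78
Sum of off-diagonal covariances = 1.25
σ²_total = 3.78 + 2 × 1.25 = 6.28
α = (k/(k−1))·(1 − sum of item variances/σ²_total) = (3/2)·(1 − 3.78/6.28) = 0.597

α = 0.597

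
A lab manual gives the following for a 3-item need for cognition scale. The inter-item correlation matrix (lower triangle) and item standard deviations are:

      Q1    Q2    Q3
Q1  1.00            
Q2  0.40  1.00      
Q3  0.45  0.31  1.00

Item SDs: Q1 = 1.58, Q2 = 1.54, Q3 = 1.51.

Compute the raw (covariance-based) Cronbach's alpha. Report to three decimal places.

α = 0.655

Σσ²ᵢ = 1.58² + 1.54² + 1.51² = 7.1481
Covariances σ_ij = r_ij · s_i · s_j:
  σ(Q1,Q2) = 0.40 × 1.58 × 1.54 = 0.9733
  σ(Q1,Q3) = 0.45 × 1.58 × 1.51 = 1.0736
  σ(Q2,Q3) = 0.31 × 1.54 × 1.51 = 0.7209
σ²_T = Σσ²ᵢ + 2·Σσ_ij = 7.1481 + 2 × 2.7678 = 12.6837
α = (3/2)·(1 − 7.1481/12.6837) = 0.655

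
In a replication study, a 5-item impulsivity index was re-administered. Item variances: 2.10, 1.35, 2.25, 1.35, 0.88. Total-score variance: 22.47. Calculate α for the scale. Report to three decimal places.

ΣVar(i) = 2.10 + 1.35 + 2.25 + 1.35 + 0.88 = 7.93
α = (k/(k−1))·(1 − ΣVar(i)/σ²_total) = (5/4)·(1 − 7.93/22.47) = 0.809

α = 0.809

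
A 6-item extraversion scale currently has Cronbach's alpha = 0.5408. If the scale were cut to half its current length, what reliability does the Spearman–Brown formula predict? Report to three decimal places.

predicted reliability = 0.371

Length factor m = 1/2
α' = m·α / (1 − (1−m)·α)
   = 1/2 × 0.5408 / (1 − (1 − 1/2) × 0.5408)
   = 0.2704 / 0.7296 = 0.371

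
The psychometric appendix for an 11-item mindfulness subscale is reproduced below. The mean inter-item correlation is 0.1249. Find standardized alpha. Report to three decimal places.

Standardized α = k·r̄ / (1 + (k−1)·r̄) = 11 × 0.1249 / (1 + 10 × 0.1249)
  = 1.3739 / 2.2490 = 0.611

standardized alpha = 0.611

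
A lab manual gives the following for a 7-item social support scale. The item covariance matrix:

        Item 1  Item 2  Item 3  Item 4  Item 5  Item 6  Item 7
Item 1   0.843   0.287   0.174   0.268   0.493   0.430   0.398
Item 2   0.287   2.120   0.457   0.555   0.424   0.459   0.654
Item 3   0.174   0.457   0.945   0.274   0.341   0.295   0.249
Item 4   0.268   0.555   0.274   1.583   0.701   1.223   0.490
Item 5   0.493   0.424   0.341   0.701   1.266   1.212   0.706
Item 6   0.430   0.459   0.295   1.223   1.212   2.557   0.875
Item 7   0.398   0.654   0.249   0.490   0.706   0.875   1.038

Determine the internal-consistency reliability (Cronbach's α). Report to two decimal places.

Σσᵢ² = 0.843 + 2.120 + 0.945 + 1.583 + 1.266 + 2.557 + 1.038 = 10.352
Sum of the distinct covariances = 10.965
σ²_total = 10.352 + 2 × 10.965 = 32.282
α = (k/(k−1))·(1 − Σσᵢ²/σ²_total) = (7/6)·(1 − 10.352/32.282) = 0.79

α = 0.79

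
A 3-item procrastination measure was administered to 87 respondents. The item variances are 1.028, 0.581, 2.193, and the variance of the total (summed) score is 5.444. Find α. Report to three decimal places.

Σσᵢ² = 1.028 + 0.581 + 2.193 = 3.802
α = (k/(k−1))·(1 − Σσᵢ²/σ²_T) = (3/2)·(1 − 3.802/5.444) = 0.452

α = 0.452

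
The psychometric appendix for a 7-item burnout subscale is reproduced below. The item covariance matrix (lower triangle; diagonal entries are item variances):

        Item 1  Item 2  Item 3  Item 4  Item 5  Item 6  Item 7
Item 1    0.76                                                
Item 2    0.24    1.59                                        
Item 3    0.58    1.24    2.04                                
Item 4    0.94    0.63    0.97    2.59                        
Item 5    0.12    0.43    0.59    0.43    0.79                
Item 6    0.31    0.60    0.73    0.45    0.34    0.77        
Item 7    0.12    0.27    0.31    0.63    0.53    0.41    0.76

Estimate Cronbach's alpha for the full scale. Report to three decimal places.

Σσᵢ² = 0.76 + 1.59 + 2.04 + 2.59 + 0.79 + 0.77 + 0.76 = 9.30
Σ_{i<j} σ_ij = 10.87
total variance = 9.30 + 2 × 10.87 = 31.04
α = (k/(k−1))·(1 − Σσᵢ²/total variance) = (7/6)·(1 − 9.30/31.04) = 0.817

α = 0.817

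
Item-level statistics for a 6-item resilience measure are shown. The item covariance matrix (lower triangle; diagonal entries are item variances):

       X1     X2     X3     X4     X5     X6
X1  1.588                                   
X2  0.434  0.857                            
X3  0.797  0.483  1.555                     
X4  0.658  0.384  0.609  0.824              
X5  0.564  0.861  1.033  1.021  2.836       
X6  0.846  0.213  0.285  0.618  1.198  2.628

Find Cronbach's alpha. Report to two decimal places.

Σσᵢ² = 1.588 + 0.857 + 1.555 + 0.824 + 2.836 + 2.628 = 10.288
Σ_{i<j} σ_ij = 10.004
σ²_T = 10.288 + 2 × 10.004 = 30.296
α = (k/(k−1))·(1 − Σσᵢ²/σ²_T) = (6/5)·(1 − 10.288/30.296) = 0.79

Cronbach's alpha = 0.79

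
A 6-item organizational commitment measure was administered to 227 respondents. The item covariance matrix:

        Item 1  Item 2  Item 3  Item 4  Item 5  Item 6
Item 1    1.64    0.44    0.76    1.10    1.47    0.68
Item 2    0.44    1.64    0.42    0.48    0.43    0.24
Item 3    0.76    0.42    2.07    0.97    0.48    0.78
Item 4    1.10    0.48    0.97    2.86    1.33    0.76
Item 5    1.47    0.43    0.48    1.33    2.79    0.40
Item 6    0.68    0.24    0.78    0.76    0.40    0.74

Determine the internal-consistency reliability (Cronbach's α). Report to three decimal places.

sum of item variances = 1.64 + 1.64 + 2.07 + 2.86 + 2.79 + 0.74 = 11.74
Σ_{i<j} σ_ij = 10.74
total variance = 11.74 + 2 × 10.74 = 33.22
α = (k/(k−1))·(1 − sum of item variances/total variance) = (6/5)·(1 − 11.74/33.22) = 0.776

α = 0.776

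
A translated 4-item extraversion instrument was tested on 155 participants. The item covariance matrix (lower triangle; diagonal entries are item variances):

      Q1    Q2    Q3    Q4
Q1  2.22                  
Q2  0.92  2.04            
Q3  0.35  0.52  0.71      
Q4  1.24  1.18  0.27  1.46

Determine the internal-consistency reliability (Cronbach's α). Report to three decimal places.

α = 0.776

Σσᵢ² = 2.22 + 2.04 + 0.71 + 1.46 = 6.43
Sum of off-diagonal covariances = 4.48
σ²_total = 6.43 + 2 × 4.48 = 15.39
α = (k/(k−1))·(1 − Σσᵢ²/σ²_total) = (4/3)·(1 − 6.43/15.39) = 0.776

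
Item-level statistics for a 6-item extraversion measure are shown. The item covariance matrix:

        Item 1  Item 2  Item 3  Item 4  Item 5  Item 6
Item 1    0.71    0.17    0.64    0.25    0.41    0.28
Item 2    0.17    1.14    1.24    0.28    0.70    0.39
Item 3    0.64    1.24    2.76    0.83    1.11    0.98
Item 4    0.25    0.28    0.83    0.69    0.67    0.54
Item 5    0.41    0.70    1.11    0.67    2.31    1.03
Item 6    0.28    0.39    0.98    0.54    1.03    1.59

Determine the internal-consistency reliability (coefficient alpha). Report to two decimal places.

α = 0.81

Σσᵢ² = 0.71 + 1.14 + 2.76 + 0.69 + 2.31 + 1.59 = 9.20
Sum of off-diagonal covariances = 9.52
σ²_T = 9.20 + 2 × 9.52 = 28.24
α = (k/(k−1))·(1 − Σσᵢ²/σ²_T) = (6/5)·(1 − 9.20/28.24) = 0.81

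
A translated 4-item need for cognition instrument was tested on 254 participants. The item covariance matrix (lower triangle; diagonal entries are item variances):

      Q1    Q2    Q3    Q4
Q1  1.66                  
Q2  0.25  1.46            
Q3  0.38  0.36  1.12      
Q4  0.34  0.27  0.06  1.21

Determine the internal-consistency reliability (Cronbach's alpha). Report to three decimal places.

sum of item variances = 1.66 + 1.46 + 1.12 + 1.21 = 5.45
Sum of the distinct covariances = 1.66
σ²_total = 5.45 + 2 × 1.66 = 8.77
α = (k/(k−1))·(1 − sum of item variances/σ²_total) = (4/3)·(1 − 5.45/8.77) = 0.505

Cronbach's alpha = 0.505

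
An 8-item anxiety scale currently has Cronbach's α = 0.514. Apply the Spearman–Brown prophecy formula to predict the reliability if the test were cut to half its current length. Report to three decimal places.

Length factor m = 1/2
α' = m·α / (1 − (1−m)·α)
   = 1/2 × 0.514 / (1 − (1 − 1/2) × 0.514)
   = 0.2570 / 0.7430 = 0.346

predicted reliability = 0.346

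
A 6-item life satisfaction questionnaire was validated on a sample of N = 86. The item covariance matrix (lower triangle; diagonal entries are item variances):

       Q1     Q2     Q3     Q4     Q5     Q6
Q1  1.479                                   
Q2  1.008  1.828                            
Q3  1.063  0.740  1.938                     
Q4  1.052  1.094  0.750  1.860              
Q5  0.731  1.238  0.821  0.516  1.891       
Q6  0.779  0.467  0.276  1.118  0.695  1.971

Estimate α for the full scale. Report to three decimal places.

sum of item variances = 1.479 + 1.828 + 1.938 + 1.860 + 1.891 + 1.971 = 10.967
Sum of off-diagonal covariances = 12.348
σ²_T = 10.967 + 2 × 12.348 = 35.663
α = (k/(k−1))·(1 − sum of item variances/σ²_T) = (6/5)·(1 − 10.967/35.663) = 0.831

α = 0.831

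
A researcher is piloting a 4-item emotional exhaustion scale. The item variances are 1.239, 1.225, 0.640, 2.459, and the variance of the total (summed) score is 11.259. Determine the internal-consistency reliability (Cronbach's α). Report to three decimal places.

Σσ²ᵢ = 1.239 + 1.225 + 0.640 + 2.459 = 5.563
α = (k/(k−1))·(1 − Σσ²ᵢ/σ²_T) = (4/3)·(1 − 5.563/11.259) = 0.675

Cronbach's α = 0.675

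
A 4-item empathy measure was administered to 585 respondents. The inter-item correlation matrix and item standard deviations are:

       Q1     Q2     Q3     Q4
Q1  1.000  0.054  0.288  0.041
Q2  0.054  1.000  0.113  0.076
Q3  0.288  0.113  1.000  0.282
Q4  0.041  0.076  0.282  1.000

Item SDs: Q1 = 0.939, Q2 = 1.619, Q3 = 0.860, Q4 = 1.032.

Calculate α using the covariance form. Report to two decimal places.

α = 0.33

Σσ²ᵢ = 0.939² + 1.619² + 0.860² + 1.032² = 5.3075
Covariances σ_ij = r_ij · s_i · s_j:
  σ(Q1,Q2) = 0.054 × 0.939 × 1.619 = 0.0821
  σ(Q1,Q3) = 0.288 × 0.939 × 0.860 = 0.2326
  σ(Q1,Q4) = 0.041 × 0.939 × 1.032 = 0.0397
  σ(Q2,Q3) = 0.113 × 1.619 × 0.860 = 0.1573
  σ(Q2,Q4) = 0.076 × 1.619 × 1.032 = 0.1270
  σ(Q3,Q4) = 0.282 × 0.860 × 1.032 = 0.2503
σ²_T = Σσ²ᵢ + 2·Σσ_ij = 5.3075 + 2 × 0.8890 = 7.0855
α = (4/3)·(1 − 5.3075/7.0855) = 0.33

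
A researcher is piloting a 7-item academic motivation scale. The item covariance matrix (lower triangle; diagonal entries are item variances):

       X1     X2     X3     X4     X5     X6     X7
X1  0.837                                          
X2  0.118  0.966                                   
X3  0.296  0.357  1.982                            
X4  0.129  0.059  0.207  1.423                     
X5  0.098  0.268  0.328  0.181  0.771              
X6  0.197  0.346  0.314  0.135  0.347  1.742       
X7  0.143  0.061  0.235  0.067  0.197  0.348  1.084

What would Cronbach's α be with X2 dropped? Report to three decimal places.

Cronbach's α = 0.541

Remaining items: X1, X3, X4, X5, X6, X7 (k = 6).
sum of item variances = 0.837 + 1.982 + 1.423 + 0.771 + 1.742 + 1.084 = 7.839
σ²_total = 7.839 + 2 × 3.222 = 14.283
α (item deleted) = (6/5)·(1 − 7.839/14.283) = 0.541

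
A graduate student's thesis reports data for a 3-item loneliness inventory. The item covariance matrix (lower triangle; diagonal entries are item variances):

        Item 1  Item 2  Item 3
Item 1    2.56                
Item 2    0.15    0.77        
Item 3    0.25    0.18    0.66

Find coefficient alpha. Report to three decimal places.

ΣVar(i) = 2.56 + 0.77 + 0.66 = 3.99
Sum of off-diagonal covariances = 0.58
σ²_T = 3.99 + 2 × 0.58 = 5.15
α = (k/(k−1))·(1 − ΣVar(i)/σ²_T) = (3/2)·(1 − 3.99/5.15) = 0.338

coefficient alpha = 0.338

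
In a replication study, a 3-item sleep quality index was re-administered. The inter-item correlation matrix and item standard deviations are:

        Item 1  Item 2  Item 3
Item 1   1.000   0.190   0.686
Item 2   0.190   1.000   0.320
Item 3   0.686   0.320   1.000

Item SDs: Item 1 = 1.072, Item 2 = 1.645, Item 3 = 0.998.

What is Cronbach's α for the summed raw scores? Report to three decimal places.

Σσ²ᵢ = 1.072² + 1.645² + 0.998² = 4.8512
Covariances σ_ij = r_ij · s_i · s_j:
  σ(Item 1,Item 2) = 0.190 × 1.072 × 1.645 = 0.3351
  σ(Item 1,Item 3) = 0.686 × 1.072 × 0.998 = 0.7339
  σ(Item 2,Item 3) = 0.320 × 1.645 × 0.998 = 0.5253
σ²_T = Σσ²ᵢ + 2·Σσ_ij = 4.8512 + 2 × 1.5943 = 8.0398
α = (3/2)·(1 − 4.8512/8.0398) = 0.595

Cronbach's α = 0.595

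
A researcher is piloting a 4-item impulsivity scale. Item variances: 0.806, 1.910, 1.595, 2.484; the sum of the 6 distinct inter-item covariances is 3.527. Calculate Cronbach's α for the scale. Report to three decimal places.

Cronbach's α = 0.679

Σσᵢ² = 0.806 + 1.910 + 1.595 + 2.484 = 6.795
Sum of distinct covariances = 3.527
σ²_total = Σσᵢ² + 2·Σcov = 6.795 + 2 × 3.527 = 13.849
α = (4/3)·(1 − 6.795/13.849) = 0.679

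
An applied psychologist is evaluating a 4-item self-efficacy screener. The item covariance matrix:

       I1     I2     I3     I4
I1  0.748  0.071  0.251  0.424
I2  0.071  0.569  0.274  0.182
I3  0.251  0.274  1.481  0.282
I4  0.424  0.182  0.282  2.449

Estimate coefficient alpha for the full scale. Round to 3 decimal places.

ΣVar(i) = 0.748 + 0.569 + 1.481 + 2.449 = 5.247
Σ_{i<j} σ_ij = 1.484
total variance = 5.247 + 2 × 1.484 = 8.215
α = (k/(k−1))·(1 − ΣVar(i)/total variance) = (4/3)·(1 − 5.247/8.215) = 0.482

α = 0.482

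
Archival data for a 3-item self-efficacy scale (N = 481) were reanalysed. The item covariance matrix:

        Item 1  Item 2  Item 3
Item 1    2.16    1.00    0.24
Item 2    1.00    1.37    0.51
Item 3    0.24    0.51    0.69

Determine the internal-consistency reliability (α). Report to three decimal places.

Σσᵢ² = 2.16 + 1.37 + 0.69 = 4.22
Sum of off-diagonal covariances = 1.75
Var(T) = 4.22 + 2 × 1.75 = 7.72
α = (k/(k−1))·(1 − Σσᵢ²/Var(T)) = (3/2)·(1 − 4.22/7.72) = 0.680

α = 0.680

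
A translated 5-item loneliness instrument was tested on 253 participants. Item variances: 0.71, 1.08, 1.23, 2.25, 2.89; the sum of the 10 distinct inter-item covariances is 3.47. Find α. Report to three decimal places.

Σσᵢ² = 0.71 + 1.08 + 1.23 + 2.25 + 2.89 = 8.16
Sum of distinct covariances = 3.47
Var(T) = Σσᵢ² + 2·Σcov = 8.16 + 2 × 3.47 = 15.10
α = (5/4)·(1 − 8.16/15.10) = 0.575

α = 0.575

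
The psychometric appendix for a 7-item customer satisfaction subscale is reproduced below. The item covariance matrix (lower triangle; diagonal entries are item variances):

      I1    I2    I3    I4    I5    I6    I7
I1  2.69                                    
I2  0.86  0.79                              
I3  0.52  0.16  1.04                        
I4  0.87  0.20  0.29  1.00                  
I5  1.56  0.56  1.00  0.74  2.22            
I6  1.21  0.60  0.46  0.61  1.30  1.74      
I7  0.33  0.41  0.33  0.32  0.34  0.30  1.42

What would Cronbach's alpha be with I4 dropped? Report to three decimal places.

Remaining items: I1, I2, I3, I5, I6, I7 (k = 6).
Σσ²ᵢ = 2.69 + 0.79 + 1.04 + 2.22 + 1.74 + 1.42 = 9.90
σ²_T = 9.90 + 2 × 9.94 = 29.78
α (item deleted) = (6/5)·(1 − 9.90/29.78) = 0.801

α = 0.801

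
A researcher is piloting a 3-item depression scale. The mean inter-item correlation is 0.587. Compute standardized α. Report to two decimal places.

Standardized α = k·r̄ / (1 + (k−1)·r̄) = 3 × 0.587 / (1 + 2 × 0.587)
  = 1.7610 / 2.1740 = 0.81

standardized α = 0.81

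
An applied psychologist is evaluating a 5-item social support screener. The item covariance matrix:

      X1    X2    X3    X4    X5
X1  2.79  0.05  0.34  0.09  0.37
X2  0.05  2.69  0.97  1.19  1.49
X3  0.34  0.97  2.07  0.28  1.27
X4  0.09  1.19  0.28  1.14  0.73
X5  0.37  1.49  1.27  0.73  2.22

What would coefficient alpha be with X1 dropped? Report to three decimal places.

Remaining items: X2, X3, X4, X5 (k = 4).
Σσᵢ² = 2.69 + 2.07 + 1.14 + 2.22 = 8.12
σ²_total = 8.12 + 2 × 5.93 = 19.98
α (item deleted) = (4/3)·(1 − 8.12/19.98) = 0.791

α = 0.791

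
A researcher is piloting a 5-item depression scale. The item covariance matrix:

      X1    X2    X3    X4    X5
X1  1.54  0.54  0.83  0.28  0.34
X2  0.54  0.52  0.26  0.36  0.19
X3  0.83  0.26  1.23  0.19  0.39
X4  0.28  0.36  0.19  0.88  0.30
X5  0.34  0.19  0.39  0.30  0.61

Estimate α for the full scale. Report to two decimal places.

sum of item variances = 1.54 + 0.52 + 1.23 + 0.88 + 0.61 = 4.78
Sum of the distinct covariances = 3.68
total variance = 4.78 + 2 × 3.68 = 12.14
α = (k/(k−1))·(1 − sum of item variances/total variance) = (5/4)·(1 − 4.78/12.14) = 0.76

α = 0.76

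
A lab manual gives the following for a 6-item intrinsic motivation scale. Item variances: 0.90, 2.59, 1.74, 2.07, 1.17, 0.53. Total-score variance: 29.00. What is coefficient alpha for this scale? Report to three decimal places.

α = 0.828

Σσ²ᵢ = 0.90 + 2.59 + 1.74 + 2.07 + 1.17 + 0.53 = 9.00
α = (k/(k−1))·(1 − Σσ²ᵢ/σ²_T) = (6/5)·(1 − 9.00/29.00) = 0.828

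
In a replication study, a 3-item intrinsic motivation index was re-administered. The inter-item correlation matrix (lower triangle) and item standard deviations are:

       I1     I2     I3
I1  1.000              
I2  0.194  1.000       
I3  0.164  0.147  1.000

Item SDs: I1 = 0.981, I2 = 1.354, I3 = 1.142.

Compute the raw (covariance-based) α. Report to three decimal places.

Σσ²ᵢ = 0.981² + 1.354² + 1.142² = 4.0998
Covariances σ_ij = r_ij · s_i · s_j:
  σ(I1,I2) = 0.194 × 0.981 × 1.354 = 0.2577
  σ(I1,I3) = 0.164 × 0.981 × 1.142 = 0.1837
  σ(I2,I3) = 0.147 × 1.354 × 1.142 = 0.2273
σ²_T = Σσ²ᵢ + 2·Σσ_ij = 4.0998 + 2 × 0.6687 = 5.4372
α = (3/2)·(1 − 4.0998/5.4372) = 0.369

α = 0.369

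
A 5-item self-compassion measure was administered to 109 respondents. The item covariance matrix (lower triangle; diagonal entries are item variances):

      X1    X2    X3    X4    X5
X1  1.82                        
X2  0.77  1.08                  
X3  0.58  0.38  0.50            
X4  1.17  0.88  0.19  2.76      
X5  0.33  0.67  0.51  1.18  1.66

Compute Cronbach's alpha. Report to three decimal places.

α = 0.788

sum of item variances = 1.82 + 1.08 + 0.50 + 2.76 + 1.66 = 7.82
Sum of off-diagonal covariances = 6.66
Var(T) = 7.82 + 2 × 6.66 = 21.14
α = (k/(k−1))·(1 − sum of item variances/Var(T)) = (5/4)·(1 − 7.82/21.14) = 0.788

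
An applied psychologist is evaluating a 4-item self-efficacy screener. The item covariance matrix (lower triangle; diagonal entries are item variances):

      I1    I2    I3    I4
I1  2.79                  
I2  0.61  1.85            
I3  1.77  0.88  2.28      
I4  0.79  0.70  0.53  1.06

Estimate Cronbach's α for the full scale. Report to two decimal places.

α = 0.76

ΣVar(i) = 2.79 + 1.85 + 2.28 + 1.06 = 7.98
Sum of the distinct covariances = 5.28
σ²_T = 7.98 + 2 × 5.28 = 18.54
α = (k/(k−1))·(1 − ΣVar(i)/σ²_T) = (4/3)·(1 − 7.98/18.54) = 0.76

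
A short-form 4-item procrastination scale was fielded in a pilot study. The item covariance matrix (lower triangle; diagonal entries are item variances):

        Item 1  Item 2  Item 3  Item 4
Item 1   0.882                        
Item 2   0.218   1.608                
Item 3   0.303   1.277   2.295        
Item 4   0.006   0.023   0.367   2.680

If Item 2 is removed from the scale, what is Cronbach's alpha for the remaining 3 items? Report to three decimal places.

α = 0.281

Remaining items: Item 1, Item 3, Item 4 (k = 3).
Σσᵢ² = 0.882 + 2.295 + 2.680 = 5.857
σ²_T = 5.857 + 2 × 0.676 = 7.209
α (item deleted) = (3/2)·(1 − 5.857/7.209) = 0.281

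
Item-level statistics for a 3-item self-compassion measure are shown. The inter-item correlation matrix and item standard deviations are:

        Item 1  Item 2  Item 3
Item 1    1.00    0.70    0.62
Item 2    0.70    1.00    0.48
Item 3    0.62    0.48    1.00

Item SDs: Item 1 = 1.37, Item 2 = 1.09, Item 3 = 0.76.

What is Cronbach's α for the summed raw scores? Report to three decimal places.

Σσ²ᵢ = 1.37² + 1.09² + 0.76² = 3.6426
Covariances σ_ij = r_ij · s_i · s_j:
  σ(Item 1,Item 2) = 0.70 × 1.37 × 1.09 = 1.0453
  σ(Item 1,Item 3) = 0.62 × 1.37 × 0.76 = 0.6455
  σ(Item 2,Item 3) = 0.48 × 1.09 × 0.76 = 0.3976
σ²_T = Σσ²ᵢ + 2·Σσ_ij = 3.6426 + 2 × 2.0884 = 7.8194
α = (3/2)·(1 − 3.6426/7.8194) = 0.801

Cronbach's α = 0.801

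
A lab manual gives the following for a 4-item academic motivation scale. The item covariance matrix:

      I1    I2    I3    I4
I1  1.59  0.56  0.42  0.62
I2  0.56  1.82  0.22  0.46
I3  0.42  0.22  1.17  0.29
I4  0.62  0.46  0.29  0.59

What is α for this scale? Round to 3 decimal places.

Σσᵢ² = 1.59 + 1.82 + 1.17 + 0.59 = 5.17
Sum of off-diagonal covariances = 2.57
total variance = 5.17 + 2 × 2.57 = 10.31
α = (k/(k−1))·(1 − Σσᵢ²/total variance) = (4/3)·(1 − 5.17/10.31) = 0.665

α = 0.665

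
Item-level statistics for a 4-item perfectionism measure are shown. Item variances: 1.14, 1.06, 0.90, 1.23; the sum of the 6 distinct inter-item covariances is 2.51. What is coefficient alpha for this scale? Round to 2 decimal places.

Σσ²ᵢ = 1.14 + 1.06 + 0.90 + 1.23 = 4.33
Sum of distinct covariances = 2.51
σ²_total = Σσ²ᵢ + 2·Σcov = 4.33 + 2 × 2.51 = 9.35
α = (4/3)·(1 − 4.33/9.35) = 0.72

α = 0.72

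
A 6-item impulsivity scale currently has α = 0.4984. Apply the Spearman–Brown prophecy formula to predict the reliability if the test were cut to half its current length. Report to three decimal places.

predicted reliability = 0.332

Length factor m = 1/2
α' = m·α / (1 − (1−m)·α)
   = 1/2 × 0.4984 / (1 − (1 − 1/2) × 0.4984)
   = 0.2492 / 0.7508 = 0.332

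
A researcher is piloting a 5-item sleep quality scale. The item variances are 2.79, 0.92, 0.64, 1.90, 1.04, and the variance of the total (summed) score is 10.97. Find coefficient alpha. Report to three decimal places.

α = 0.419

ΣVar(i) = 2.79 + 0.92 + 0.64 + 1.90 + 1.04 = 7.29
α = (k/(k−1))·(1 − ΣVar(i)/Var(T)) = (5/4)·(1 − 7.29/10.97) = 0.419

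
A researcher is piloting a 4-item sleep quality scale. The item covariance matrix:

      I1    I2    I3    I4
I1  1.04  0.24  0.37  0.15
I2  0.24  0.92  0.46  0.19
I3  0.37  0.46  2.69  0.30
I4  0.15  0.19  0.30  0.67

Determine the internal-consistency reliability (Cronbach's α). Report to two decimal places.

Cronbach's α = 0.52

ΣVar(i) = 1.04 + 0.92 + 2.69 + 0.67 = 5.32
Sum of the distinct covariances = 1.71
Var(T) = 5.32 + 2 × 1.71 = 8.74
α = (k/(k−1))·(1 − ΣVar(i)/Var(T)) = (4/3)·(1 − 5.32/8.74) = 0.52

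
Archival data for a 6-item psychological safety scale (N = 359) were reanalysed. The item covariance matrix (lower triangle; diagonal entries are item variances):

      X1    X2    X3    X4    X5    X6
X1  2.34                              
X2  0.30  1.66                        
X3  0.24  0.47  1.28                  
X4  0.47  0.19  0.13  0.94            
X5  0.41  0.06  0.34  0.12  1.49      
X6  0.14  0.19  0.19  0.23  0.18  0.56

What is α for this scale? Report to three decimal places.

α = 0.563

ΣVar(i) = 2.34 + 1.66 + 1.28 + 0.94 + 1.49 + 0.56 = 8.27
Sum of off-diagonal covariances = 3.66
total variance = 8.27 + 2 × 3.66 = 15.59
α = (k/(k−1))·(1 − ΣVar(i)/total variance) = (6/5)·(1 − 8.27/15.59) = 0.563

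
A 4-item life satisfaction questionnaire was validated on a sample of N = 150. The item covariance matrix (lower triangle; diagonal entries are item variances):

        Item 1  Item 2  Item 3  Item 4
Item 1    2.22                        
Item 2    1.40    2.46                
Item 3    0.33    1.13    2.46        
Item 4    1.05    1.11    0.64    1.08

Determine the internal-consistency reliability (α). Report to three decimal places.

α = 0.772

ΣVar(i) = 2.22 + 2.46 + 2.46 + 1.08 = 8.22
Sum of the distinct covariances = 5.66
σ²_total = 8.22 + 2 × 5.66 = 19.54
α = (k/(k−1))·(1 − ΣVar(i)/σ²_total) = (4/3)·(1 − 8.22/19.54) = 0.772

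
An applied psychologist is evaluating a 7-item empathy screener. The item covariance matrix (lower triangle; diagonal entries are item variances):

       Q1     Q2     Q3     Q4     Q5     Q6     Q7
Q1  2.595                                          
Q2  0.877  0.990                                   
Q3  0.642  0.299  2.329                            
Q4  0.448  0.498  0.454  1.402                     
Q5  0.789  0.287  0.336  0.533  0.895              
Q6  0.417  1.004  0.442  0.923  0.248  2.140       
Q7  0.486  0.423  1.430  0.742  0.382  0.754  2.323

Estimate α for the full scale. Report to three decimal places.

α = 0.772

ΣVar(i) = 2.595 + 0.990 + 2.329 + 1.402 + 0.895 + 2.140 + 2.323 = 12.674
Sum of off-diagonal covariances = 12.414
Var(T) = 12.674 + 2 × 12.414 = 37.502
α = (k/(k−1))·(1 − ΣVar(i)/Var(T)) = (7/6)·(1 − 12.674/37.502) = 0.772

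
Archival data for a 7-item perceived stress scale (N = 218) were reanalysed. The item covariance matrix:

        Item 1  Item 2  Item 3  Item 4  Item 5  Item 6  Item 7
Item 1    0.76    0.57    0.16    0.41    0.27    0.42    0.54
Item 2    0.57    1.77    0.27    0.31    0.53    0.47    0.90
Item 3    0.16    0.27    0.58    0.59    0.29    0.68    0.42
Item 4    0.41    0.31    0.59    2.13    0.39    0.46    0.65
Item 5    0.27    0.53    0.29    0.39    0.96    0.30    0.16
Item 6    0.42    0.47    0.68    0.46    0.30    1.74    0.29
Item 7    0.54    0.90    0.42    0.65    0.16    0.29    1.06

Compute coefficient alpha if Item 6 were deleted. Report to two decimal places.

α = 0.77

Remaining items: Item 1, Item 2, Item 3, Item 4, Item 5, Item 7 (k = 6).
Σσ²ᵢ = 0.76 + 1.77 + 0.58 + 2.13 + 0.96 + 1.06 = 7.26
total variance = 7.26 + 2 × 6.46 = 20.18
α (item deleted) = (6/5)·(1 − 7.26/20.18) = 0.77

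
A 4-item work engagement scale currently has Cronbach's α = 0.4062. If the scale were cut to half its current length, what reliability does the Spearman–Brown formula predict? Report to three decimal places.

predicted reliability = 0.255

Length factor m = 1/2
α' = m·α / (1 − (1−m)·α)
   = 1/2 × 0.4062 / (1 − (1 − 1/2) × 0.4062)
   = 0.2031 / 0.7969 = 0.255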